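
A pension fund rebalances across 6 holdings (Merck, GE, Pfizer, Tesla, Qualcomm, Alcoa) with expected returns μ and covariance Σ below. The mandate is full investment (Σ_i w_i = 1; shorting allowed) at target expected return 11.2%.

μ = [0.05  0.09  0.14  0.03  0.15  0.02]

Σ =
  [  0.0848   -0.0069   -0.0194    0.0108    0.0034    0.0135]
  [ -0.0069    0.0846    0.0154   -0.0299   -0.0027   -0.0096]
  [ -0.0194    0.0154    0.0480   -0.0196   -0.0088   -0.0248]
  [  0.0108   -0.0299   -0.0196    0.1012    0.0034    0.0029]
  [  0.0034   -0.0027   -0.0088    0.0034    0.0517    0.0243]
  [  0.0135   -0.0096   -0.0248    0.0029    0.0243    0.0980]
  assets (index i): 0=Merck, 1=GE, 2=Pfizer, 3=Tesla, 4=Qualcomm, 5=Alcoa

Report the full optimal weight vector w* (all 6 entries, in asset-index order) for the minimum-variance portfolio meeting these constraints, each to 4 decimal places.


x=Σ⁻¹μ = [1.3399  0.9245  4.4427  1.1634  3.3700  0.3643]
y=Σ⁻¹𝟙 = [17.0078  14.7339  41.9231  19.5124  17.8363  14.9135]
a=μᵀx=1.319864  b=𝟙ᵀx=11.604763  c=𝟙ᵀy=125.927046  D=ac−b²=31.536065
λ₁=(c·0.112−b)/D = (125.927046·0.112−11.604763)/31.536065 = 0.079245
λ₂=(a−b·0.112)/D = (1.319864−11.604763·0.112)/31.536065 = 0.000638
w* = 0.079245·x + 0.000638·y:
  w_0 = 0.079245·1.3399 + 0.000638·17.0078 = 0.1170  (Merck)
  w_1 = 0.079245·0.9245 + 0.000638·14.7339 = 0.0827  (GE)
  w_2 = 0.079245·4.4427 + 0.000638·41.9231 = 0.3788  (Pfizer)
  w_3 = 0.079245·1.1634 + 0.000638·19.5124 = 0.1046  (Tesla)
  w_4 = 0.079245·3.3700 + 0.000638·17.8363 = 0.2784  (Qualcomm)
  w_5 = 0.079245·0.3643 + 0.000638·14.9135 = 0.0384  (Alcoa)
Σw_i=1.0000  μᵀw=0.1120
σ²=wᵀΣw=λ₁·μ_p+λ₂ = 0.079245·0.112 + 0.000638 = 0.009514 ≈ 0.0095

0.1170  0.0827  0.3788  0.1046  0.2784  0.0384


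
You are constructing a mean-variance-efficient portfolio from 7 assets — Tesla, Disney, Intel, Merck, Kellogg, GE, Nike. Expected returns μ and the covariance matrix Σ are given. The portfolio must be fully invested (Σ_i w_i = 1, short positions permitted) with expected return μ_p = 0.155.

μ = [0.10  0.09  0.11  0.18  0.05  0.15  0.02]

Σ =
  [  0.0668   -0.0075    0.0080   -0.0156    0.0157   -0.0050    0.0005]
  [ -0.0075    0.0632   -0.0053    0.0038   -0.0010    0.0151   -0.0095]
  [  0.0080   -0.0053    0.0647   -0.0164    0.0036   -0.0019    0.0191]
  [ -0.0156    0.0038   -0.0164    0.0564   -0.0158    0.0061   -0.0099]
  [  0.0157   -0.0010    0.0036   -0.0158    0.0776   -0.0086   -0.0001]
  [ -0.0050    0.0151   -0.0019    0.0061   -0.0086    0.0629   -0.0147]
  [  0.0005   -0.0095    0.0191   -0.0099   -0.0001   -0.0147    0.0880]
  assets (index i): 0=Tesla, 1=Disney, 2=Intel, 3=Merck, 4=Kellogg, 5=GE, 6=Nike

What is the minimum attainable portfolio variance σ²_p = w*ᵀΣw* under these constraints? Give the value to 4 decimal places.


x=Σ⁻¹μ = [2.2945  1.2150  2.4954  4.7135  1.2884  2.2356  0.7090]
y=Σ⁻¹𝟙 = [19.5234  16.2384  17.6081  32.8246  16.9039  16.8847  15.7165]
a=μᵀx=1.875660  b=𝟙ᵀx=14.951343  c=𝟙ᵀy=135.699511  D=ac−b²=30.983440
λ₁=(c·0.155−b)/D = (135.699511·0.155−14.951343)/30.983440 = 0.196301
λ₂=(a−b·0.155)/D = (1.875660−14.951343·0.155)/30.983440 = -0.014259
w* = 0.196301·x + -0.014259·y:
  w_0 = 0.196301·2.2945 + -0.014259·19.5234 = 0.1720  (Tesla)
  w_1 = 0.196301·1.2150 + -0.014259·16.2384 = 0.0070  (Disney)
  w_2 = 0.196301·2.4954 + -0.014259·17.6081 = 0.2388  (Intel)
  w_3 = 0.196301·4.7135 + -0.014259·32.8246 = 0.4572  (Merck)
  w_4 = 0.196301·1.2884 + -0.014259·16.9039 = 0.0119  (Kellogg)
  w_5 = 0.196301·2.2356 + -0.014259·16.8847 = 0.1981  (GE)
  w_6 = 0.196301·0.7090 + -0.014259·15.7165 = -0.0849  (Nike)
Σw_i=1.0000  μᵀw=0.1550
σ²=wᵀΣw=λ₁·μ_p+λ₂ = 0.196301·0.155 + -0.014259 = 0.016167 ≈ 0.0162

0.0162


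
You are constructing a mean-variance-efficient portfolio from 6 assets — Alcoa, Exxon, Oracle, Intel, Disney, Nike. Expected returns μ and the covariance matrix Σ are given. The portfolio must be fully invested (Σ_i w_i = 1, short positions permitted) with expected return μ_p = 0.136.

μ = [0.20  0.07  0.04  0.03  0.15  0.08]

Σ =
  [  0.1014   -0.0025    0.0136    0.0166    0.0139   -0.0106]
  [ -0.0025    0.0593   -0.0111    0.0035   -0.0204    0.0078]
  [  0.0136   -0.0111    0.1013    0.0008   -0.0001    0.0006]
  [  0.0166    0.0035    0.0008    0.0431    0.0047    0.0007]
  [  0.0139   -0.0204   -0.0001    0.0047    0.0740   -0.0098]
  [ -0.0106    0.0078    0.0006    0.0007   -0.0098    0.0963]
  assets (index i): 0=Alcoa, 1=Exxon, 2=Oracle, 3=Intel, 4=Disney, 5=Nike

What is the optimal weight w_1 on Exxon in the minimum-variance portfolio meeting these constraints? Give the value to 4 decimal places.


0.2797

u=Σ⁻¹μ = [1.8334  2.0418  0.3719  -0.4651  2.4232  1.1148]
v=Σ⁻¹𝟙 = [4.5428  23.5271  11.6608  17.0232  19.5066  10.7673]
a=μᵀu=0.963185  b=𝟙ᵀu=7.319957  c=𝟙ᵀv=87.027809  D=ac−b²=30.242095
λ₁=(c·0.136−b)/D = (87.027809·0.136−7.319957)/30.242095 = 0.149322
λ₂=(a−b·0.136)/D = (0.963185−7.319957·0.136)/30.242095 = -0.001069
w* = 0.149322·u + -0.001069·v:
  w_0 = 0.149322·1.8334 + -0.001069·4.5428 = 0.2689  (Alcoa)
  w_1 = 0.149322·2.0418 + -0.001069·23.5271 = 0.2797  (Exxon)
  w_2 = 0.149322·0.3719 + -0.001069·11.6608 = 0.0431  (Oracle)
  w_3 = 0.149322·-0.4651 + -0.001069·17.0232 = -0.0877  (Intel)
  w_4 = 0.149322·2.4232 + -0.001069·19.5066 = 0.3410  (Disney)
  w_5 = 0.149322·1.1148 + -0.001069·10.7673 = 0.1550  (Nike)
Σw_i=1.0000  μᵀw=0.1360
σ²=wᵀΣw=λ₁·μ_p+λ₂ = 0.149322·0.136 + -0.001069 = 0.019239 ≈ 0.0192


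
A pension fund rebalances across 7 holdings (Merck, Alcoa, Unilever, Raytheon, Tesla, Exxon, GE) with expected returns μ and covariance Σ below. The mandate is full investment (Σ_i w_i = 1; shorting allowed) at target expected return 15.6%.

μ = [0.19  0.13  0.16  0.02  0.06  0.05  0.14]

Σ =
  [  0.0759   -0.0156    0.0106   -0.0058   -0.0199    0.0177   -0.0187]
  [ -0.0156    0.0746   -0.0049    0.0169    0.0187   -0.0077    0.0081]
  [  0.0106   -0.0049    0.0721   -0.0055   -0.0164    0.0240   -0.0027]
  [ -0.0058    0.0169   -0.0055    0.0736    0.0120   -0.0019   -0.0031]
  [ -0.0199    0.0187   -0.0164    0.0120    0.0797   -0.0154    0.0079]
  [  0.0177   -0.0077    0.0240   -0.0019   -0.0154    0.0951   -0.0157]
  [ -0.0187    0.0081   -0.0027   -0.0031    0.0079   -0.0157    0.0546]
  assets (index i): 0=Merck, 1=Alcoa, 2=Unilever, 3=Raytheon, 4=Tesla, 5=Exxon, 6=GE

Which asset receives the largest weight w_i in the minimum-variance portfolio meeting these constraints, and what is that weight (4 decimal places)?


Merck (0.3229)

g=Σ⁻¹μ = [3.7913  1.9247  2.1711  0.2268  1.3531  0.2412  3.5709]
h=Σ⁻¹𝟙 = [22.6571  10.3236  13.1807  12.7834  16.0564  11.0853  26.7853]
a=μᵀg=1.915632  b=𝟙ᵀg=13.279081  c=𝟙ᵀh=112.871732  D=ac−b²=39.886723
λ₁=(c·0.156−b)/D = (112.871732·0.156−13.279081)/39.886723 = 0.108530
λ₂=(a−b·0.156)/D = (1.915632−13.279081·0.156)/39.886723 = -0.003909
w* = 0.108530·g + -0.003909·h:
  w_0 = 0.108530·3.7913 + -0.003909·22.6571 = 0.3229  (Merck)
  w_1 = 0.108530·1.9247 + -0.003909·10.3236 = 0.1685  (Alcoa)
  w_2 = 0.108530·2.1711 + -0.003909·13.1807 = 0.1841  (Unilever)
  w_3 = 0.108530·0.2268 + -0.003909·12.7834 = -0.0253  (Raytheon)
  w_4 = 0.108530·1.3531 + -0.003909·16.0564 = 0.0841  (Tesla)
  w_5 = 0.108530·0.2412 + -0.003909·11.0853 = -0.0171  (Exxon)
  w_6 = 0.108530·3.5709 + -0.003909·26.7853 = 0.2829  (GE)
Σw_i=1.0000  μᵀw=0.1560
σ²=wᵀΣw=λ₁·μ_p+λ₂ = 0.108530·0.156 + -0.003909 = 0.013022 ≈ 0.0130


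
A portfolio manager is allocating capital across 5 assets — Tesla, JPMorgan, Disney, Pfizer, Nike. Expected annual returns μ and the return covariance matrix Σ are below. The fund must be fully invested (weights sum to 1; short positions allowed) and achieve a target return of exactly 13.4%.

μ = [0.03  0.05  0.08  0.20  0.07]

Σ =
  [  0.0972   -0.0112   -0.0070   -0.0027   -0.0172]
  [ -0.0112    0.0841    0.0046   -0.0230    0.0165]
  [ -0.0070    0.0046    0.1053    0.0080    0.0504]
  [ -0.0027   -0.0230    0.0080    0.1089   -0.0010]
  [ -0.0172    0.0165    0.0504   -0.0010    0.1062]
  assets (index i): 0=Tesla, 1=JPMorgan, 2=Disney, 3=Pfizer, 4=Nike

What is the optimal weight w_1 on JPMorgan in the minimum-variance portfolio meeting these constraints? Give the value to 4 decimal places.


x=Σ⁻¹μ = [0.5983  1.1370  0.3962  2.0662  0.4108]
y=Σ⁻¹𝟙 = [14.0197  15.5384  5.5748  12.4645  6.7443]
a=μᵀx=0.548490  b=𝟙ᵀx=4.608494  c=𝟙ᵀy=54.341671  D=ac−b²=8.567631
λ₁=(c·0.134−b)/D = (54.341671·0.134−4.608494)/8.567631 = 0.312022
λ₂=(a−b·0.134)/D = (0.548490−4.608494·0.134)/8.567631 = -0.008059
w* = 0.312022·x + -0.008059·y:
  w_0 = 0.312022·0.5983 + -0.008059·14.0197 = 0.0737  (Tesla)
  w_1 = 0.312022·1.1370 + -0.008059·15.5384 = 0.2295  (JPMorgan)
  w_2 = 0.312022·0.3962 + -0.008059·5.5748 = 0.0787  (Disney)
  w_3 = 0.312022·2.0662 + -0.008059·12.4645 = 0.5442  (Pfizer)
  w_4 = 0.312022·0.4108 + -0.008059·6.7443 = 0.0738  (Nike)
Σw_i=1.0000  μᵀw=0.1340
σ²=wᵀΣw=λ₁·μ_p+λ₂ = 0.312022·0.134 + -0.008059 = 0.033752 ≈ 0.0338

0.2295


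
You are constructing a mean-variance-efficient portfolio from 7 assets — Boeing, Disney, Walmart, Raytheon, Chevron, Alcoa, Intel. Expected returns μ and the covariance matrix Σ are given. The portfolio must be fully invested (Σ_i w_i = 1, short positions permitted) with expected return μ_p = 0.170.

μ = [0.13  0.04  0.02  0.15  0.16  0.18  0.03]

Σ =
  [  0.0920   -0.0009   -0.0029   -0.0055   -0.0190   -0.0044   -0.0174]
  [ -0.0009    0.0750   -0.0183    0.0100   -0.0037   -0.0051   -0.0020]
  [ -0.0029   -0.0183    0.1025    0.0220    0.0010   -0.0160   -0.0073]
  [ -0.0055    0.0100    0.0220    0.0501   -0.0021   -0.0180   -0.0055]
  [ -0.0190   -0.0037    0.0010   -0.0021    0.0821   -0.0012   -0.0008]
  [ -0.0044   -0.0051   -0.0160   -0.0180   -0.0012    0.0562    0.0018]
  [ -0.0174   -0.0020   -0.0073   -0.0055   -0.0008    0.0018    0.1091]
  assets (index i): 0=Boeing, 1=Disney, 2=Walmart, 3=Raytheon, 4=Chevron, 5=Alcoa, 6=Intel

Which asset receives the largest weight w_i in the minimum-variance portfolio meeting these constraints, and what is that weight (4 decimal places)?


Raytheon (0.3888)

u=Σ⁻¹μ = [2.7394  0.3941  0.0594  5.2742  2.8196  5.1899  0.9240]
v=Σ⁻¹𝟙 = [21.4469  16.8628  13.5879  27.4777  19.0761  33.6062  14.7753]
a=μᵀu=2.577236  b=𝟙ᵀu=17.400555  c=𝟙ᵀv=146.832774  D=ac−b²=75.643372
λ₁=(c·0.170−b)/D = (146.832774·0.170−17.400555)/75.643372 = 0.099956
λ₂=(a−b·0.170)/D = (2.577236−17.400555·0.170)/75.643372 = -0.005035
w* = 0.099956·u + -0.005035·v:
  w_0 = 0.099956·2.7394 + -0.005035·21.4469 = 0.1658  (Boeing)
  w_1 = 0.099956·0.3941 + -0.005035·16.8628 = -0.0455  (Disney)
  w_2 = 0.099956·0.0594 + -0.005035·13.5879 = -0.0625  (Walmart)
  w_3 = 0.099956·5.2742 + -0.005035·27.4777 = 0.3888  (Raytheon)
  w_4 = 0.099956·2.8196 + -0.005035·19.0761 = 0.1858  (Chevron)
  w_5 = 0.099956·5.1899 + -0.005035·33.6062 = 0.3496  (Alcoa)
  w_6 = 0.099956·0.9240 + -0.005035·14.7753 = 0.0180  (Intel)
Σw_i=1.0000  μᵀw=0.1700
σ²=wᵀΣw=λ₁·μ_p+λ₂ = 0.099956·0.170 + -0.005035 = 0.011958 ≈ 0.0120


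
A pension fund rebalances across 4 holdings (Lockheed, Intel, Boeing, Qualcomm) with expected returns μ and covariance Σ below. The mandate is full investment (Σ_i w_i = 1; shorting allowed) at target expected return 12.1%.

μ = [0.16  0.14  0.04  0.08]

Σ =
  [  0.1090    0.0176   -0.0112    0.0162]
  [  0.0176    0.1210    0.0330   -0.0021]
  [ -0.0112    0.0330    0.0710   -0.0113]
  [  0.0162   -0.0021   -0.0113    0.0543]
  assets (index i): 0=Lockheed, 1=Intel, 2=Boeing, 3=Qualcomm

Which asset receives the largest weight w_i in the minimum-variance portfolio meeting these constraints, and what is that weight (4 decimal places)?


x=Σ⁻¹μ = [1.1996  0.8524  0.5577  1.2644]
y=Σ⁻¹𝟙 = [7.5228  2.8497  17.1046  19.8416]
a=μᵀx=0.434736  b=𝟙ᵀx=3.874113  c=𝟙ᵀy=47.318625  D=ac−b²=5.562354
λ₁=(c·0.121−b)/D = (47.318625·0.121−3.874113)/5.562354 = 0.332852
λ₂=(a−b·0.121)/D = (0.434736−3.874113·0.121)/5.562354 = -0.006118
w* = 0.332852·x + -0.006118·y:
  w_0 = 0.332852·1.1996 + -0.006118·7.5228 = 0.3533  (Lockheed)
  w_1 = 0.332852·0.8524 + -0.006118·2.8497 = 0.2663  (Intel)
  w_2 = 0.332852·0.5577 + -0.006118·17.1046 = 0.0810  (Boeing)
  w_3 = 0.332852·1.2644 + -0.006118·19.8416 = 0.2995  (Qualcomm)
Σw_i=1.0000  μᵀw=0.1210
σ²=wᵀΣw=λ₁·μ_p+λ₂ = 0.332852·0.121 + -0.006118 = 0.034157 ≈ 0.0342

Lockheed (0.3533)


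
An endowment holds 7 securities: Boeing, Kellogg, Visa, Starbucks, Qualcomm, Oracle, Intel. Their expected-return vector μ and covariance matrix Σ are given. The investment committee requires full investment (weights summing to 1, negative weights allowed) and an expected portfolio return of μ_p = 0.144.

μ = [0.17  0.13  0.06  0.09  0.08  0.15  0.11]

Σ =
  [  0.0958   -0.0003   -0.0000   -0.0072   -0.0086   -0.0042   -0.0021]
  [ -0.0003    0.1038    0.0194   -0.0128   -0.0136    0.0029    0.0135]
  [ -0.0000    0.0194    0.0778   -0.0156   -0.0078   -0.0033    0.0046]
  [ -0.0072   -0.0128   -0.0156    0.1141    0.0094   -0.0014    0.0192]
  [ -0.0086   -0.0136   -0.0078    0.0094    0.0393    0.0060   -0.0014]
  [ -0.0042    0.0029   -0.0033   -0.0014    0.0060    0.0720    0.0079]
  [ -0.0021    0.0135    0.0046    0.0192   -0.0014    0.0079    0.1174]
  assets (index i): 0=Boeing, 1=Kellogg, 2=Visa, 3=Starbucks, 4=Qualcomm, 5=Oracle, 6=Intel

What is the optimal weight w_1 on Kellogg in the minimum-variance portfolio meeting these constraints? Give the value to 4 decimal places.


0.1828

p=Σ⁻¹μ = [2.1867  1.4315  0.9210  0.9265  2.6946  1.9312  0.5260]
q=Σ⁻¹𝟙 = [14.6772  11.1704  15.4180  9.7796  31.5805  12.0270  4.8597]
a=μᵀp=1.259599  b=𝟙ᵀp=10.617577  c=𝟙ᵀq=99.512398  D=ac−b²=12.612731
λ₁=(c·0.144−b)/D = (99.512398·0.144−10.617577)/12.612731 = 0.294322
λ₂=(a−b·0.144)/D = (1.259599−10.617577·0.144)/12.612731 = -0.021354
w* = 0.294322·p + -0.021354·q:
  w_0 = 0.294322·2.1867 + -0.021354·14.6772 = 0.3302  (Boeing)
  w_1 = 0.294322·1.4315 + -0.021354·11.1704 = 0.1828  (Kellogg)
  w_2 = 0.294322·0.9210 + -0.021354·15.4180 = -0.0582  (Visa)
  w_3 = 0.294322·0.9265 + -0.021354·9.7796 = 0.0638  (Starbucks)
  w_4 = 0.294322·2.6946 + -0.021354·31.5805 = 0.1187  (Qualcomm)
  w_5 = 0.294322·1.9312 + -0.021354·12.0270 = 0.3116  (Oracle)
  w_6 = 0.294322·0.5260 + -0.021354·4.8597 = 0.0511  (Intel)
Σw_i=1.0000  μᵀw=0.1440
σ²=wᵀΣw=λ₁·μ_p+λ₂ = 0.294322·0.144 + -0.021354 = 0.021028 ≈ 0.0210


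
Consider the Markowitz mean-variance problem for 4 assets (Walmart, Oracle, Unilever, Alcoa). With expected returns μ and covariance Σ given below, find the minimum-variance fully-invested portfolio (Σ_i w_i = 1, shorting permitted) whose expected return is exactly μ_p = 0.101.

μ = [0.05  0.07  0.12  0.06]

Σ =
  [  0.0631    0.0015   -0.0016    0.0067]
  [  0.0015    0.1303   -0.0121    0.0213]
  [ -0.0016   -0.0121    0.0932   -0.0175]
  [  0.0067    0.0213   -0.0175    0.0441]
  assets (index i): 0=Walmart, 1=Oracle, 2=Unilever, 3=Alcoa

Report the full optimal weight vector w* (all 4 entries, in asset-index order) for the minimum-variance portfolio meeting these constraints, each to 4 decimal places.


p=Σ⁻¹μ = [0.6412  0.4020  1.6764  1.7342]
q=Σ⁻¹𝟙 = [13.5233  4.9971  16.2394  24.6518]
a=μᵀp=0.365419  b=𝟙ᵀp=4.453796  c=𝟙ᵀq=59.411597  D=ac−b²=1.873814
λ₁=(c·0.101−b)/D = (59.411597·0.101−4.453796)/1.873814 = 0.825469
λ₂=(a−b·0.101)/D = (0.365419−4.453796·0.101)/1.873814 = -0.045050
w* = 0.825469·p + -0.045050·q:
  w_0 = 0.825469·0.6412 + -0.045050·13.5233 = -0.0799  (Walmart)
  w_1 = 0.825469·0.4020 + -0.045050·4.9971 = 0.1067  (Oracle)
  w_2 = 0.825469·1.6764 + -0.045050·16.2394 = 0.6522  (Unilever)
  w_3 = 0.825469·1.7342 + -0.045050·24.6518 = 0.3210  (Alcoa)
Σw_i=1.0000  μᵀw=0.1010
σ²=wᵀΣw=λ₁·μ_p+λ₂ = 0.825469·0.101 + -0.045050 = 0.038323 ≈ 0.0383

-0.0799  0.1067  0.6522  0.3210


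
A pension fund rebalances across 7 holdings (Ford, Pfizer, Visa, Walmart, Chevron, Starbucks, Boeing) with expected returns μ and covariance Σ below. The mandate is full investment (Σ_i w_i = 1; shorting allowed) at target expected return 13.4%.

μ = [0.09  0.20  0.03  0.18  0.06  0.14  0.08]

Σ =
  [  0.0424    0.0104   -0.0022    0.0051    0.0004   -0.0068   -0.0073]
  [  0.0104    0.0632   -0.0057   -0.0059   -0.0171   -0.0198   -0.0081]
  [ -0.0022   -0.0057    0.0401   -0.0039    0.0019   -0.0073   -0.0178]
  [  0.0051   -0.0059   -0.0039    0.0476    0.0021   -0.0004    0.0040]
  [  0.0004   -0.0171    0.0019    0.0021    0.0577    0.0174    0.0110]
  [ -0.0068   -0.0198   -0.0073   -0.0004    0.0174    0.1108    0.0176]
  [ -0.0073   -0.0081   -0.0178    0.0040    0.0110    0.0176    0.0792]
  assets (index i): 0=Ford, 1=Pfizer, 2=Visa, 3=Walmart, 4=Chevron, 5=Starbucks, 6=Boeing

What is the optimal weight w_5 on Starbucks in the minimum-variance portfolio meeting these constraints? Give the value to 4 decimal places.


p=Σ⁻¹μ = [1.1140  4.7967  2.8249  4.3278  1.3464  1.9574  1.3977]
q=Σ⁻¹𝟙 = [21.3381  29.3918  43.5511  23.5657  15.7310  12.7055  21.1885]
a=μᵀp=2.389975  b=𝟙ᵀp=17.764856  c=𝟙ᵀq=167.471707  D=ac−b²=84.663008
λ₁=(c·0.134−b)/D = (167.471707·0.134−17.764856)/84.663008 = 0.055235
λ₂=(a−b·0.134)/D = (2.389975−17.764856·0.134)/84.663008 = 0.000112
w* = 0.055235·p + 0.000112·q:
  w_0 = 0.055235·1.1140 + 0.000112·21.3381 = 0.0639  (Ford)
  w_1 = 0.055235·4.7967 + 0.000112·29.3918 = 0.2682  (Pfizer)
  w_2 = 0.055235·2.8249 + 0.000112·43.5511 = 0.1609  (Visa)
  w_3 = 0.055235·4.3278 + 0.000112·23.5657 = 0.2417  (Walmart)
  w_4 = 0.055235·1.3464 + 0.000112·15.7310 = 0.0761  (Chevron)
  w_5 = 0.055235·1.9574 + 0.000112·12.7055 = 0.1095  (Starbucks)
  w_6 = 0.055235·1.3977 + 0.000112·21.1885 = 0.0796  (Boeing)
Σw_i=1.0000  μᵀw=0.1340
σ²=wᵀΣw=λ₁·μ_p+λ₂ = 0.055235·0.134 + 0.000112 = 0.007513 ≈ 0.0075

0.1095


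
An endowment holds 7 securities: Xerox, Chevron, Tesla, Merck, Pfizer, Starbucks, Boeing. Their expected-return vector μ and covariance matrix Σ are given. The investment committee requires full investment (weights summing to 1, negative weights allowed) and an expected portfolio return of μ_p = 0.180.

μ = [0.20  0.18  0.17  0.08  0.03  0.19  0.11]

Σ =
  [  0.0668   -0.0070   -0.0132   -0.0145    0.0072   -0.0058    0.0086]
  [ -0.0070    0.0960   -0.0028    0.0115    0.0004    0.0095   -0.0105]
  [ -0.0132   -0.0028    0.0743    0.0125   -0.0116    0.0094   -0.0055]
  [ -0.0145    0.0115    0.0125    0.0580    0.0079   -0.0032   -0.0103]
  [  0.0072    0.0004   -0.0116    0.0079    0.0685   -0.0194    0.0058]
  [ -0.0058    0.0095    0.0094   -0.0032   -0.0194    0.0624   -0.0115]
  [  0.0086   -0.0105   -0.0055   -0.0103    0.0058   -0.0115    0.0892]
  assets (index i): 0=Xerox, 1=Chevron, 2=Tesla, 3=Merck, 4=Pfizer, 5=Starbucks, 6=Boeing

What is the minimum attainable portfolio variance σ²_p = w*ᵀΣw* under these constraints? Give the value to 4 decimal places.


p=Σ⁻¹μ = [4.0614  1.8770  2.6323  1.8249  1.0734  3.5023  1.8173]
q=Σ⁻¹𝟙 = [21.2329  9.3984  15.3699  18.9213  18.1455  23.6800  15.2756]
a=μᵀp=2.641183  b=𝟙ᵀp=16.788750  c=𝟙ᵀq=122.023571  D=ac−b²=40.424497
λ₁=(c·0.180−b)/D = (122.023571·0.180−16.788750)/40.424497 = 0.128029
λ₂=(a−b·0.180)/D = (2.641183−16.788750·0.180)/40.424497 = -0.009420
w* = 0.128029·p + -0.009420·q:
  w_0 = 0.128029·4.0614 + -0.009420·21.2329 = 0.3200  (Xerox)
  w_1 = 0.128029·1.8770 + -0.009420·9.3984 = 0.1518  (Chevron)
  w_2 = 0.128029·2.6323 + -0.009420·15.3699 = 0.1922  (Tesla)
  w_3 = 0.128029·1.8249 + -0.009420·18.9213 = 0.0554  (Merck)
  w_4 = 0.128029·1.0734 + -0.009420·18.1455 = -0.0335  (Pfizer)
  w_5 = 0.128029·3.5023 + -0.009420·23.6800 = 0.2253  (Starbucks)
  w_6 = 0.128029·1.8173 + -0.009420·15.2756 = 0.0888  (Boeing)
Σw_i=1.0000  μᵀw=0.1800
σ²=wᵀΣw=λ₁·μ_p+λ₂ = 0.128029·0.180 + -0.009420 = 0.013625 ≈ 0.0136

0.0136


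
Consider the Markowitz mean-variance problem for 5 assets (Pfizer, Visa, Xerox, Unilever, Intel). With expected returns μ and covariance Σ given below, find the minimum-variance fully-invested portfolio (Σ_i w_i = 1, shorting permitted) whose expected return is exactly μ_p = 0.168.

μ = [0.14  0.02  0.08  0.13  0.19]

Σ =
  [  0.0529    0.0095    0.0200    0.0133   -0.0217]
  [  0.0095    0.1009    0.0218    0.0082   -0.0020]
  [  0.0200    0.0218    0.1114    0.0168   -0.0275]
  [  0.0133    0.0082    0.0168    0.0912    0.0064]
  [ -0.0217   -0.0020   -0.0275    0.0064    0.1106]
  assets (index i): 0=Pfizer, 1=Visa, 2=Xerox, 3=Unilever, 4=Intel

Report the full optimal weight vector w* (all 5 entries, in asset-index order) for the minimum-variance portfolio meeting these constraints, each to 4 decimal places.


x=Σ⁻¹μ = [3.2861  -0.2661  0.6948  0.6673  2.4920]
y=Σ⁻¹𝟙 = [19.7416  6.4111  6.9613  5.2124  14.4601]
a=μᵀx=1.070531  b=𝟙ᵀx=6.873984  c=𝟙ᵀy=52.786499  D=ac−b²=9.257924
λ₁=(c·0.168−b)/D = (52.786499·0.168−6.873984)/9.257924 = 0.215399
λ₂=(a−b·0.168)/D = (1.070531−6.873984·0.168)/9.257924 = -0.009106
w* = 0.215399·x + -0.009106·y:
  w_0 = 0.215399·3.2861 + -0.009106·19.7416 = 0.5281  (Pfizer)
  w_1 = 0.215399·-0.2661 + -0.009106·6.4111 = -0.1157  (Visa)
  w_2 = 0.215399·0.6948 + -0.009106·6.9613 = 0.0863  (Xerox)
  w_3 = 0.215399·0.6673 + -0.009106·5.2124 = 0.0963  (Unilever)
  w_4 = 0.215399·2.4920 + -0.009106·14.4601 = 0.4051  (Intel)
Σw_i=1.0000  μᵀw=0.1680
σ²=wᵀΣw=λ₁·μ_p+λ₂ = 0.215399·0.168 + -0.009106 = 0.027081 ≈ 0.0271

0.5281  -0.1157  0.0863  0.0963  0.4051


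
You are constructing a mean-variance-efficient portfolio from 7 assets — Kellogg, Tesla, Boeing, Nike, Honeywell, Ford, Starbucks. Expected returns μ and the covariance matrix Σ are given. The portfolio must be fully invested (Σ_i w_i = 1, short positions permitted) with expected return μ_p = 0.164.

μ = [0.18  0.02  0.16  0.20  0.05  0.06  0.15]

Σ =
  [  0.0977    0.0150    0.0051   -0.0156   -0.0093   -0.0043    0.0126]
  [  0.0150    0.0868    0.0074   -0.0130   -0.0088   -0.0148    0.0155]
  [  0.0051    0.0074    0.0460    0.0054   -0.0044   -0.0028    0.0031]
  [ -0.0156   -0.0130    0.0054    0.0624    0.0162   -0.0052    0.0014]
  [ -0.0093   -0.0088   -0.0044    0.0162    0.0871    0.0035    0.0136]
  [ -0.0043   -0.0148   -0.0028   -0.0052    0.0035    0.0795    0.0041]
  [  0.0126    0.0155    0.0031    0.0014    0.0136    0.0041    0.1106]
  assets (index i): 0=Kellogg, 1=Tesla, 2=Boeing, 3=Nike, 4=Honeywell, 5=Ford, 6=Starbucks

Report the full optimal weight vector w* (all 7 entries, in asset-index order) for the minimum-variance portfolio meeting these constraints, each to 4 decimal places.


p=Σ⁻¹μ = [2.1872  0.2084  2.8024  3.6032  0.1122  1.1951  0.8956]
q=Σ⁻¹𝟙 = [11.4903  14.2835  17.7590  19.0088  10.3431  17.1135  3.0862]
a=μᵀp=1.778538  b=𝟙ᵀp=11.004015  c=𝟙ᵀq=93.084320  D=ac−b²=44.465637
λ₁=(c·0.164−b)/D = (93.084320·0.164−11.004015)/44.465637 = 0.095845
λ₂=(a−b·0.164)/D = (1.778538−11.004015·0.164)/44.465637 = -0.000587
w* = 0.095845·p + -0.000587·q:
  w_0 = 0.095845·2.1872 + -0.000587·11.4903 = 0.2029  (Kellogg)
  w_1 = 0.095845·0.2084 + -0.000587·14.2835 = 0.0116  (Tesla)
  w_2 = 0.095845·2.8024 + -0.000587·17.7590 = 0.2582  (Boeing)
  w_3 = 0.095845·3.6032 + -0.000587·19.0088 = 0.3342  (Nike)
  w_4 = 0.095845·0.1122 + -0.000587·10.3431 = 0.0047  (Honeywell)
  w_5 = 0.095845·1.1951 + -0.000587·17.1135 = 0.1045  (Ford)
  w_6 = 0.095845·0.8956 + -0.000587·3.0862 = 0.0840  (Starbucks)
Σw_i=1.0000  μᵀw=0.1640
σ²=wᵀΣw=λ₁·μ_p+λ₂ = 0.095845·0.164 + -0.000587 = 0.015131 ≈ 0.0151

0.2029  0.0116  0.2582  0.3342  0.0047  0.1045  0.0840


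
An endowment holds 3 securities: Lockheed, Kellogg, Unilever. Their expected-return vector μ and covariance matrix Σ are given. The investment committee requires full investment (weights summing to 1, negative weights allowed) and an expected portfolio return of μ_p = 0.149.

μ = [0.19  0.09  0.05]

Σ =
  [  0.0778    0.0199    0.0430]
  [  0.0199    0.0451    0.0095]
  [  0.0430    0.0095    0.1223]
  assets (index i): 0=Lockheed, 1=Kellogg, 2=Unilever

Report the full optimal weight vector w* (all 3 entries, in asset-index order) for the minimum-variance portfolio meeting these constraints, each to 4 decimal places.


g=Σ⁻¹μ = [2.4827  1.0144  -0.5429]
h=Σ⁻¹𝟙 = [5.3826  18.7815  4.8252]
a=μᵀg=0.535874  b=𝟙ᵀg=2.954285  c=𝟙ᵀh=28.989323  D=ac−b²=6.806840
λ₁=(c·0.149−b)/D = (28.989323·0.149−2.954285)/6.806840 = 0.200552
λ₂=(a−b·0.149)/D = (0.535874−2.954285·0.149)/6.806840 = 0.014057
w* = 0.200552·g + 0.014057·h:
  w_0 = 0.200552·2.4827 + 0.014057·5.3826 = 0.5736  (Lockheed)
  w_1 = 0.200552·1.0144 + 0.014057·18.7815 = 0.4675  (Kellogg)
  w_2 = 0.200552·-0.5429 + 0.014057·4.8252 = -0.0410  (Unilever)
Σw_i=1.0000  μᵀw=0.1490
σ²=wᵀΣw=λ₁·μ_p+λ₂ = 0.200552·0.149 + 0.014057 = 0.043940 ≈ 0.0439

0.5736  0.4675  -0.0410


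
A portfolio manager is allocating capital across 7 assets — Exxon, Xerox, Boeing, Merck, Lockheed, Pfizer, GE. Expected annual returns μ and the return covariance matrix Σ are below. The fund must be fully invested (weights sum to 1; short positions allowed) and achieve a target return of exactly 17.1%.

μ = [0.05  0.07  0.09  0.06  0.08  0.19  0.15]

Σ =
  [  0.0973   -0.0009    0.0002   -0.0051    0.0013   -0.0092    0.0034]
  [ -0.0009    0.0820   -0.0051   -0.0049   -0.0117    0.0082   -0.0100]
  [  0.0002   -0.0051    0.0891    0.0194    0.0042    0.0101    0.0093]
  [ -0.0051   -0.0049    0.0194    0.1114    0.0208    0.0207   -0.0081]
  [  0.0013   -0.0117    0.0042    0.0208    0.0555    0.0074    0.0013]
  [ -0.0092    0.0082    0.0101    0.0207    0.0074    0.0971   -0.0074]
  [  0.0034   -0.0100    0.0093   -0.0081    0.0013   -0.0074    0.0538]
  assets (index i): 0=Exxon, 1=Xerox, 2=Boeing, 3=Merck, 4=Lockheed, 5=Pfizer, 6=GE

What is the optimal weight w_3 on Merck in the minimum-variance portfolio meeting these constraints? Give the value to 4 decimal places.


g=Σ⁻¹μ = [0.5923  1.2678  0.4283  0.1770  1.2590  1.9699  3.1794]
h=Σ⁻¹𝟙 = [10.5248  17.3405  6.9312  5.8630  17.1074  8.1988  21.5443]
a=μᵀg=1.119438  b=𝟙ᵀg=8.873659  c=𝟙ᵀh=87.509904  D=ac−b²=19.220118
λ₁=(c·0.171−b)/D = (87.509904·0.171−8.873659)/19.220118 = 0.316883
λ₂=(a−b·0.171)/D = (1.119438−8.873659·0.171)/19.220118 = -0.020705
w* = 0.316883·g + -0.020705·h:
  w_0 = 0.316883·0.5923 + -0.020705·10.5248 = -0.0302  (Exxon)
  w_1 = 0.316883·1.2678 + -0.020705·17.3405 = 0.0427  (Xerox)
  w_2 = 0.316883·0.4283 + -0.020705·6.9312 = -0.0078  (Boeing)
  w_3 = 0.316883·0.1770 + -0.020705·5.8630 = -0.0653  (Merck)
  w_4 = 0.316883·1.2590 + -0.020705·17.1074 = 0.0447  (Lockheed)
  w_5 = 0.316883·1.9699 + -0.020705·8.1988 = 0.4545  (Pfizer)
  w_6 = 0.316883·3.1794 + -0.020705·21.5443 = 0.5614  (GE)
Σw_i=1.0000  μᵀw=0.1710
σ²=wᵀΣw=λ₁·μ_p+λ₂ = 0.316883·0.171 + -0.020705 = 0.033482 ≈ 0.0335

-0.0653


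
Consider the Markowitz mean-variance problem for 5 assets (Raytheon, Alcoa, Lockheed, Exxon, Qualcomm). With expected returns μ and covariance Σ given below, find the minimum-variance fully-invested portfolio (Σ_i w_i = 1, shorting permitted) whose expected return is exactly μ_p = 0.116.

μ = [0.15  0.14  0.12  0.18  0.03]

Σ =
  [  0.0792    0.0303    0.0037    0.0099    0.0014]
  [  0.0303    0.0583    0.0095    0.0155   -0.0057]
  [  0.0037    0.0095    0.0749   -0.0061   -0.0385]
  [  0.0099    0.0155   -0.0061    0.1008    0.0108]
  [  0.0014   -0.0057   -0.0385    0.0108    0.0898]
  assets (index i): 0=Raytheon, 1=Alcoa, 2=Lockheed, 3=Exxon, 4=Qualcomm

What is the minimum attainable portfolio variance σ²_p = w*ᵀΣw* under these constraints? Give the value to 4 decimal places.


0.0157

p=Σ⁻¹μ = [1.1384  1.1788  2.0868  1.5005  1.1054]
q=Σ⁻¹𝟙 = [6.3936  10.2873  22.9264  6.8814  20.6908]
a=μᵀp=0.889451  b=𝟙ᵀp=7.009798  c=𝟙ᵀq=67.179454  D=ac−b²=10.615577
λ₁=(c·0.116−b)/D = (67.179454·0.116−7.009798)/10.615577 = 0.073761
λ₂=(a−b·0.116)/D = (0.889451−7.009798·0.116)/10.615577 = 0.007189
w* = 0.073761·p + 0.007189·q:
  w_0 = 0.073761·1.1384 + 0.007189·6.3936 = 0.1299  (Raytheon)
  w_1 = 0.073761·1.1788 + 0.007189·10.2873 = 0.1609  (Alcoa)
  w_2 = 0.073761·2.0868 + 0.007189·22.9264 = 0.3187  (Lockheed)
  w_3 = 0.073761·1.5005 + 0.007189·6.8814 = 0.1601  (Exxon)
  w_4 = 0.073761·1.1054 + 0.007189·20.6908 = 0.2303  (Qualcomm)
Σw_i=1.0000  μᵀw=0.1160
σ²=wᵀΣw=λ₁·μ_p+λ₂ = 0.073761·0.116 + 0.007189 = 0.015745 ≈ 0.0157


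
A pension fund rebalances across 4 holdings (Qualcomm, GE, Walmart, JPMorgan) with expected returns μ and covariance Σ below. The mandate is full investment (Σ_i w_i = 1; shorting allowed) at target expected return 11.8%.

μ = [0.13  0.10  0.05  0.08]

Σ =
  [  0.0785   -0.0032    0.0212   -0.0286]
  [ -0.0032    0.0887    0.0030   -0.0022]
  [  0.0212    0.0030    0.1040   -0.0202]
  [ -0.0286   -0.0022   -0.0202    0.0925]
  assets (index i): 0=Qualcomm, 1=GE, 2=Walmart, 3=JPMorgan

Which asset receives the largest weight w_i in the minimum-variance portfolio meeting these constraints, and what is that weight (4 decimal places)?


Qualcomm (0.5861)

p=Σ⁻¹μ = [2.2233  1.2380  0.3123  1.6499]
q=Σ⁻¹𝟙 = [17.4680  12.0490  9.3062  18.5306]
a=μᵀp=0.560434  b=𝟙ᵀp=5.423501  c=𝟙ᵀq=57.353839  D=ac−b²=2.728705
λ₁=(c·0.118−b)/D = (57.353839·0.118−5.423501)/2.728705 = 0.492634
λ₂=(a−b·0.118)/D = (0.560434−5.423501·0.118)/2.728705 = -0.029149
w* = 0.492634·p + -0.029149·q:
  w_0 = 0.492634·2.2233 + -0.029149·17.4680 = 0.5861  (Qualcomm)
  w_1 = 0.492634·1.2380 + -0.029149·12.0490 = 0.2586  (GE)
  w_2 = 0.492634·0.3123 + -0.029149·9.3062 = -0.1174  (Walmart)
  w_3 = 0.492634·1.6499 + -0.029149·18.5306 = 0.2727  (JPMorgan)
Σw_i=1.0000  μᵀw=0.1180
σ²=wᵀΣw=λ₁·μ_p+λ₂ = 0.492634·0.118 + -0.029149 = 0.028982 ≈ 0.0290


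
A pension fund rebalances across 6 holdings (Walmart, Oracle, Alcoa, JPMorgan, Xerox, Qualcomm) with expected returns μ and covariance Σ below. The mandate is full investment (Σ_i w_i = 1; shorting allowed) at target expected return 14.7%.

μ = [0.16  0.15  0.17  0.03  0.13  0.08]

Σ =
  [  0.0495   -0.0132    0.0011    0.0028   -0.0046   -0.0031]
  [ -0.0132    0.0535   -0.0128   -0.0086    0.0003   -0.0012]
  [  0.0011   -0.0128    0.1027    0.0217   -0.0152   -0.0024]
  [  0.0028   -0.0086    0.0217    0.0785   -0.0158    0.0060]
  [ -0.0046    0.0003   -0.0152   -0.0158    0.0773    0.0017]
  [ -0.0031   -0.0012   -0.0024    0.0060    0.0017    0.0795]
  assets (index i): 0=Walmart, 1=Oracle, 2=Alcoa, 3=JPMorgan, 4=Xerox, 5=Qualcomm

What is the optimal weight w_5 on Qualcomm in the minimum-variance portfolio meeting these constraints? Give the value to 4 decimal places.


0.0722

p=Σ⁻¹μ = [4.7005  4.6440  2.4889  0.4422  2.4958  1.2481]
q=Σ⁻¹𝟙 = [30.2715  31.9140  13.6058  14.4045  19.9449  13.1378]
a=μᵀp=2.309365  b=𝟙ᵀp=16.019527  c=𝟙ᵀq=123.278587  D=ac−b²=28.070049
λ₁=(c·0.147−b)/D = (123.278587·0.147−16.019527)/28.070049 = 0.074899
λ₂=(a−b·0.147)/D = (2.309365−16.019527·0.147)/28.070049 = -0.001621
w* = 0.074899·p + -0.001621·q:
  w_0 = 0.074899·4.7005 + -0.001621·30.2715 = 0.3030  (Walmart)
  w_1 = 0.074899·4.6440 + -0.001621·31.9140 = 0.2961  (Oracle)
  w_2 = 0.074899·2.4889 + -0.001621·13.6058 = 0.1644  (Alcoa)
  w_3 = 0.074899·0.4422 + -0.001621·14.4045 = 0.0098  (JPMorgan)
  w_4 = 0.074899·2.4958 + -0.001621·19.9449 = 0.1546  (Xerox)
  w_5 = 0.074899·1.2481 + -0.001621·13.1378 = 0.0722  (Qualcomm)
Σw_i=1.0000  μᵀw=0.1470
σ²=wᵀΣw=λ₁·μ_p+λ₂ = 0.074899·0.147 + -0.001621 = 0.009389 ≈ 0.0094


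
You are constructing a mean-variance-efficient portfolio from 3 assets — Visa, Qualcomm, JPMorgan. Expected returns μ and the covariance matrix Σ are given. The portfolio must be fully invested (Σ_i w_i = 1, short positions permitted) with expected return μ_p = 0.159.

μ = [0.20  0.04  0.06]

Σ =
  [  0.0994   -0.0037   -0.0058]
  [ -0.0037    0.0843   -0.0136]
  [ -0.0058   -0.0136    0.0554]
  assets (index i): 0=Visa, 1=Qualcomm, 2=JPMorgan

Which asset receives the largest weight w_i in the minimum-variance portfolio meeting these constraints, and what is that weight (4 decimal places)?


Visa (0.7151)

p=Σ⁻¹μ = [2.1301  0.8108  1.5051]
q=Σ⁻¹𝟙 = [12.0192  16.1444  23.2721]
a=μᵀp=0.548751  b=𝟙ᵀp=4.445951  c=𝟙ᵀq=51.435747  D=ac−b²=8.458965
λ₁=(c·0.159−b)/D = (51.435747·0.159−4.445951)/8.458965 = 0.441228
λ₂=(a−b·0.159)/D = (0.548751−4.445951·0.159)/8.458965 = -0.018697
w* = 0.441228·p + -0.018697·q:
  w_0 = 0.441228·2.1301 + -0.018697·12.0192 = 0.7151  (Visa)
  w_1 = 0.441228·0.8108 + -0.018697·16.1444 = 0.0559  (Qualcomm)
  w_2 = 0.441228·1.5051 + -0.018697·23.2721 = 0.2290  (JPMorgan)
Σw_i=1.0000  μᵀw=0.1590
σ²=wᵀΣw=λ₁·μ_p+λ₂ = 0.441228·0.159 + -0.018697 = 0.051459 ≈ 0.0515


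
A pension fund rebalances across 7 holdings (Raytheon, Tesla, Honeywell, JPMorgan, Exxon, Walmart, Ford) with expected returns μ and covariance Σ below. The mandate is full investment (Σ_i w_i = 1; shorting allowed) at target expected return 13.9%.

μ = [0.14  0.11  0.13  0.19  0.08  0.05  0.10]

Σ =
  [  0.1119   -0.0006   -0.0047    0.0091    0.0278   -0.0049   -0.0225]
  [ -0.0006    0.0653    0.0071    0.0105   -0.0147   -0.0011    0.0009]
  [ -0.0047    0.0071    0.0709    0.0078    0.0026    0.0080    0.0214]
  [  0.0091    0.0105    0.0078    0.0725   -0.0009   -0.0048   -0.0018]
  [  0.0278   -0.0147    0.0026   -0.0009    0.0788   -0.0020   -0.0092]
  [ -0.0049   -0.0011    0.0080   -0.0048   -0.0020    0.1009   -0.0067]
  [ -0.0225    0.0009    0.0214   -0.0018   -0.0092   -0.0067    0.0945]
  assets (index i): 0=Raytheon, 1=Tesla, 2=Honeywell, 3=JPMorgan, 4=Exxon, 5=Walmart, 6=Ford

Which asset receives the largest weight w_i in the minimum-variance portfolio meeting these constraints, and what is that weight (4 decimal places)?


JPMorgan (0.3361)

x=Σ⁻¹μ = [1.1485  1.4518  1.0129  2.2484  1.0406  0.6996  1.2822]
y=Σ⁻¹𝟙 = [7.9266  16.2951  5.8484  11.1025  14.7374  11.7242  13.4672]
a=μᵀx=1.125797  b=𝟙ᵀx=8.883890  c=𝟙ᵀy=81.101561  D=ac−b²=12.380421
λ₁=(c·0.139−b)/D = (81.101561·0.139−8.883890)/12.380421 = 0.192984
λ₂=(a−b·0.139)/D = (1.125797−8.883890·0.139)/12.380421 = -0.008809
w* = 0.192984·x + -0.008809·y:
  w_0 = 0.192984·1.1485 + -0.008809·7.9266 = 0.1518  (Raytheon)
  w_1 = 0.192984·1.4518 + -0.008809·16.2951 = 0.1366  (Tesla)
  w_2 = 0.192984·1.0129 + -0.008809·5.8484 = 0.1439  (Honeywell)
  w_3 = 0.192984·2.2484 + -0.008809·11.1025 = 0.3361  (JPMorgan)
  w_4 = 0.192984·1.0406 + -0.008809·14.7374 = 0.0710  (Exxon)
  w_5 = 0.192984·0.6996 + -0.008809·11.7242 = 0.0317  (Walmart)
  w_6 = 0.192984·1.2822 + -0.008809·13.4672 = 0.1288  (Ford)
Σw_i=1.0000  μᵀw=0.1390
σ²=wᵀΣw=λ₁·μ_p+λ₂ = 0.192984·0.139 + -0.008809 = 0.018015 ≈ 0.0180


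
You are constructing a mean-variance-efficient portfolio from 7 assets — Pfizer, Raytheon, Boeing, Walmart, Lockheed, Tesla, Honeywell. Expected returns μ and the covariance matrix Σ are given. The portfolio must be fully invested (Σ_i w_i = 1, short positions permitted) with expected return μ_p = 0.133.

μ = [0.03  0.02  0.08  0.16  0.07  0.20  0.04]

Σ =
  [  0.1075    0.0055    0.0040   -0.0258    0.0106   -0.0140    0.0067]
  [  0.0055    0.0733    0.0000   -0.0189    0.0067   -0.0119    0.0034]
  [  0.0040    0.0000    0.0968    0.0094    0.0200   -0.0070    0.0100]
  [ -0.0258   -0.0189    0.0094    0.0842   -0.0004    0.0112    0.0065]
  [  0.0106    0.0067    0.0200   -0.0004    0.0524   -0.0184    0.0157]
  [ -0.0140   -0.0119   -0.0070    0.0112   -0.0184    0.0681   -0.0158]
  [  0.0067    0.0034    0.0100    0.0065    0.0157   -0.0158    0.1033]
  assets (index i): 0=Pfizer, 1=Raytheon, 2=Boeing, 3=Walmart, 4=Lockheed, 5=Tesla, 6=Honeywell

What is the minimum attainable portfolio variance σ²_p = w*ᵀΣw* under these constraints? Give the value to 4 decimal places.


g=Σ⁻¹μ = [0.9104  1.0792  0.4109  1.8641  2.0514  3.6927  0.3886]
h=Σ⁻¹𝟙 = [12.8484  18.7404  5.4609  15.5102  18.7398  25.4780  7.7745]
a=μᵀg=1.277694  b=𝟙ᵀg=10.397137  c=𝟙ᵀh=104.552353  D=ac−b²=25.485437
λ₁=(c·0.133−b)/D = (104.552353·0.133−10.397137)/25.485437 = 0.137660
λ₂=(a−b·0.133)/D = (1.277694−10.397137·0.133)/25.485437 = -0.004125
w* = 0.137660·g + -0.004125·h:
  w_0 = 0.137660·0.9104 + -0.004125·12.8484 = 0.0723  (Pfizer)
  w_1 = 0.137660·1.0792 + -0.004125·18.7404 = 0.0713  (Raytheon)
  w_2 = 0.137660·0.4109 + -0.004125·5.4609 = 0.0340  (Boeing)
  w_3 = 0.137660·1.8641 + -0.004125·15.5102 = 0.1926  (Walmart)
  w_4 = 0.137660·2.0514 + -0.004125·18.7398 = 0.2051  (Lockheed)
  w_5 = 0.137660·3.6927 + -0.004125·25.4780 = 0.4032  (Tesla)
  w_6 = 0.137660·0.3886 + -0.004125·7.7745 = 0.0214  (Honeywell)
Σw_i=1.0000  μᵀw=0.1330
σ²=wᵀΣw=λ₁·μ_p+λ₂ = 0.137660·0.133 + -0.004125 = 0.014184 ≈ 0.0142

0.0142


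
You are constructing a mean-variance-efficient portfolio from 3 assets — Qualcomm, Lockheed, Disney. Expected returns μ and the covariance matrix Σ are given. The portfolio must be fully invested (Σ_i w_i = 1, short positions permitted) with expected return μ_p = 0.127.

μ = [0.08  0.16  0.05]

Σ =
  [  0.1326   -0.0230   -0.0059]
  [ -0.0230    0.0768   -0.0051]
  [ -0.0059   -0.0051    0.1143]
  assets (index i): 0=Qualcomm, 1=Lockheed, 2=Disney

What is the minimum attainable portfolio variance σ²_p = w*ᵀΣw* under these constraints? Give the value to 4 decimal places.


0.0322

g=Σ⁻¹μ = [1.0530  2.4386  0.6006]
h=Σ⁻¹𝟙 = [10.9319  16.9634  10.0701]
a=μᵀg=0.504444  b=𝟙ᵀg=4.092208  c=𝟙ᵀh=37.965447  D=ac−b²=2.405295
λ₁=(c·0.127−b)/D = (37.965447·0.127−4.092208)/2.405295 = 0.303249
λ₂=(a−b·0.127)/D = (0.504444−4.092208·0.127)/2.405295 = -0.006347
w* = 0.303249·g + -0.006347·h:
  w_0 = 0.303249·1.0530 + -0.006347·10.9319 = 0.2499  (Qualcomm)
  w_1 = 0.303249·2.4386 + -0.006347·16.9634 = 0.6318  (Lockheed)
  w_2 = 0.303249·0.6006 + -0.006347·10.0701 = 0.1182  (Disney)
Σw_i=1.0000  μᵀw=0.1270
σ²=wᵀΣw=λ₁·μ_p+λ₂ = 0.303249·0.127 + -0.006347 = 0.032166 ≈ 0.0322


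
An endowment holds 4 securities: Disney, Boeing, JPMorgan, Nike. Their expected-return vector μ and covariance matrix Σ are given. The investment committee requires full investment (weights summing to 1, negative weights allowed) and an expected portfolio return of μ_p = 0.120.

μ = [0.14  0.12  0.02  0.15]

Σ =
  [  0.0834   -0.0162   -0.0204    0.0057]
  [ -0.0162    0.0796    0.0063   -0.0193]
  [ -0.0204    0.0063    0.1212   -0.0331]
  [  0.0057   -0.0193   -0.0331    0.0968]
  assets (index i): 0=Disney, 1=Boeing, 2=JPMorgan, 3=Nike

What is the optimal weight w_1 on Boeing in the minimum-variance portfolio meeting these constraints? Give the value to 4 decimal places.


0.3012

p=Σ⁻¹μ = [2.2493  2.4303  1.0331  2.2550]
q=Σ⁻¹𝟙 = [18.2777  19.5282  15.3350  18.3915]
a=μᵀp=0.965445  b=𝟙ᵀp=7.967684  c=𝟙ᵀq=71.532332  D=ac−b²=5.576545
λ₁=(c·0.120−b)/D = (71.532332·0.120−7.967684)/5.576545 = 0.110498
λ₂=(a−b·0.120)/D = (0.965445−7.967684·0.120)/5.576545 = 0.001672
w* = 0.110498·p + 0.001672·q:
  w_0 = 0.110498·2.2493 + 0.001672·18.2777 = 0.2791  (Disney)
  w_1 = 0.110498·2.4303 + 0.001672·19.5282 = 0.3012  (Boeing)
  w_2 = 0.110498·1.0331 + 0.001672·15.3350 = 0.1398  (JPMorgan)
  w_3 = 0.110498·2.2550 + 0.001672·18.3915 = 0.2799  (Nike)
Σw_i=1.0000  μᵀw=0.1200
σ²=wᵀΣw=λ₁·μ_p+λ₂ = 0.110498·0.120 + 0.001672 = 0.014932 ≈ 0.0149
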